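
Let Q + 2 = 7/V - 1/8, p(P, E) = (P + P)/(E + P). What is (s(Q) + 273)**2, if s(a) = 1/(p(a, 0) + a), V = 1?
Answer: 225690529/3025 ≈ 74609.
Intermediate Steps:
p(P, E) = 2*P/(E + P) (p(P, E) = (2*P)/(E + P) = 2*P/(E + P))
Q = 39/8 (Q = -2 + (7/1 - 1/8) = -2 + (7*1 - 1*1/8) = -2 + (7 - 1/8) = -2 + 55/8 = 39/8 ≈ 4.8750)
s(a) = 1/(2 + a) (s(a) = 1/(2*a/(0 + a) + a) = 1/(2*a/a + a) = 1/(2 + a))
(s(Q) + 273)**2 = (1/(2 + 39/8) + 273)**2 = (1/(55/8) + 273)**2 = (8/55 + 273)**2 = (15023/55)**2 = 225690529/3025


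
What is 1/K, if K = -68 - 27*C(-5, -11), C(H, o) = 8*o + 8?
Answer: 1/2092 ≈ 0.00047801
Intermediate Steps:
C(H, o) = 8 + 8*o
K = 2092 (K = -68 - 27*(8 + 8*(-11)) = -68 - 27*(8 - 88) = -68 - 27*(-80) = -68 + 2160 = 2092)
1/K = 1/2092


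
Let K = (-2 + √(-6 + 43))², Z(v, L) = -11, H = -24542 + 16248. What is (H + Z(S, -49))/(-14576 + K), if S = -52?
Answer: 120713175/211265633 - 33220*√37/211265633 ≈ 0.57043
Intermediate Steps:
H = -8294
K = (-2 + √37)² ≈ 16.669
(H + Z(S, -49))/(-14576 + K) = (-8294 - 11)/(-14576 + (2 - √37)²) = -8305/(-14576 + (2 - √37)²)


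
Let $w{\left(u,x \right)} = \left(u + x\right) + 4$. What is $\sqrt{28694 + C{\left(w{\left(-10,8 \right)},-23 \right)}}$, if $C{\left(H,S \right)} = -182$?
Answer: $36 \sqrt{22} \approx 168.85$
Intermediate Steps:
$w{\left(u,x \right)} = 4 + u + x$
$\sqrt{28694 + C{\left(w{\left(-10,8 \right)},-23 \right)}} = \sqrt{28694 - 182} = \sqrt{28512} = 36 \sqrt{22}$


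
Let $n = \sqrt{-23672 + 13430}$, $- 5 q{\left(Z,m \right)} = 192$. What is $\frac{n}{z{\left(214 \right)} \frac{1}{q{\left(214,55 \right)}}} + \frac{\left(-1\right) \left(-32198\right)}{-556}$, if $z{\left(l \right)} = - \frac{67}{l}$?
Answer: $- \frac{16099}{278} + \frac{123264 i \sqrt{1138}}{335} \approx -57.91 + 12413.0 i$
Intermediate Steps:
$q{\left(Z,m \right)} = - \frac{192}{5}$ ($q{\left(Z,m \right)} = \left(- \frac{1}{5}\right) 192 = - \frac{192}{5}$)
$n = 3 i \sqrt{1138}$ ($n = \sqrt{-10242} = 3 i \sqrt{1138} \approx 101.2 i$)
$\frac{n}{z{\left(214 \right)} \frac{1}{q{\left(214,55 \right)}}} + \frac{\left(-1\right) \left(-32198\right)}{-556} = \frac{3 i \sqrt{1138}}{- \frac{67}{214} \frac{1}{- \frac{192}{5}}} + \frac{\left(-1\right) \left(-32198\right)}{-556} = \frac{3 i \sqrt{1138}}{\left(-67\right) \frac{1}{214} \left(- \frac{5}{192}\right)} + 32198 \left(- \frac{1}{556}\right) = \frac{3 i \sqrt{1138}}{\left(- \frac{67}{214}\right) \left(- \frac{5}{192}\right)} - \frac{16099}{278} = \frac{3 i \sqrt{1138}}{\frac{335}{41088}} - \frac{16099}{278} = 3 i \sqrt{1138} \cdot \frac{41088}{335} - \frac{16099}{278} = \frac{123264 i \sqrt{1138}}{335} - \frac{16099}{278} = - \frac{16099}{278} + \frac{123264 i \sqrt{1138}}{335}$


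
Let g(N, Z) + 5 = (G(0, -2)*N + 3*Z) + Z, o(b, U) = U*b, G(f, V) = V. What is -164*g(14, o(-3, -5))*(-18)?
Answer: 79704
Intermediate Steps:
g(N, Z) = -5 - 2*N + 4*Z (g(N, Z) = -5 + ((-2*N + 3*Z) + Z) = -5 + (-2*N + 4*Z) = -5 - 2*N + 4*Z)
-164*g(14, o(-3, -5))*(-18) = -164*(-5 - 2*14 + 4*(-5*(-3)))*(-18) = -164*(-5 - 28 + 4*15)*(-18) = -164*(-5 - 28 + 60)*(-18) = -164*27*(-18) = -4428*(-18) = 79704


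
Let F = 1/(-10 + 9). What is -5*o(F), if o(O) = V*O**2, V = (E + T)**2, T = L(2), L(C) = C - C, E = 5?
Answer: -125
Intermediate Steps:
L(C) = 0
T = 0
V = 25 (V = (5 + 0)**2 = 5**2 = 25)
F = -1 (F = 1/(-1) = -1)
o(O) = 25*O**2
-5*o(F) = -125*(-1)**2 = -125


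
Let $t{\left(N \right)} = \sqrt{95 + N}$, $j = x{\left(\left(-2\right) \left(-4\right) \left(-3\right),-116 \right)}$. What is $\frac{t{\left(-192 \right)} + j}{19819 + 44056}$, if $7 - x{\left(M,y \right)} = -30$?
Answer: $\frac{37}{63875} + \frac{i \sqrt{97}}{63875} \approx 0.00057926 + 0.00015419 i$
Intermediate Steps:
$x{\left(M,y \right)} = 37$ ($x{\left(M,y \right)} = 7 - -30 = 7 + 30 = 37$)
$j = 37$
$\frac{t{\left(-192 \right)} + j}{19819 + 44056} = \frac{\sqrt{95 - 192} + 37}{19819 + 44056} = \frac{\sqrt{-97} + 37}{63875} = \left(i \sqrt{97} + 37\right) \frac{1}{63875} = \left(37 + i \sqrt{97}\right) \frac{1}{63875} = \frac{37}{63875} + \frac{i \sqrt{97}}{63875}$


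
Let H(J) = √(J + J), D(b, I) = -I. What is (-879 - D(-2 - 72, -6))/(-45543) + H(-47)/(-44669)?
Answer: 295/15181 - I*√94/44669 ≈ 0.019432 - 0.00021705*I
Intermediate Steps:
H(J) = √2*√J (H(J) = √(2*J) = √2*√J)
(-879 - D(-2 - 72, -6))/(-45543) + H(-47)/(-44669) = (-879 - (-1)*(-6))/(-45543) + (√2*√(-47))/(-44669) = (-879 - 1*6)*(-1/45543) + (√2*(I*√47))*(-1/44669) = (-879 - 6)*(-1/45543) + (I*√94)*(-1/44669) = -885*(-1/45543) - I*√94/44669 = 295/15181 - I*√94/44669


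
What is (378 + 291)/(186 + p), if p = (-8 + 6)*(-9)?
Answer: 223/68 ≈ 3.2794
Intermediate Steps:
p = 18 (p = -2*(-9) = 18)
(378 + 291)/(186 + p) = (378 + 291)/(186 + 18) = 669/204 = 669*(1/204) = 223/68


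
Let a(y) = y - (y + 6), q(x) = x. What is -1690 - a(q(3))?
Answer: -1684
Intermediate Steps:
a(y) = -6 (a(y) = y - (6 + y) = y + (-6 - y) = -6)
-1690 - a(q(3)) = -1690 - 1*(-6) = -1690 + 6 = -1684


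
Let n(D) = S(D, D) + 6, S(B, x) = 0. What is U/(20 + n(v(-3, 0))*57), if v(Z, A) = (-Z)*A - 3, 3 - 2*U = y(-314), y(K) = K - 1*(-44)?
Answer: 273/724 ≈ 0.37707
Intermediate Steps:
y(K) = 44 + K (y(K) = K + 44 = 44 + K)
U = 273/2 (U = 3/2 - (44 - 314)/2 = 3/2 - 1/2*(-270) = 3/2 + 135 = 273/2 ≈ 136.50)
v(Z, A) = -3 - A*Z (v(Z, A) = -A*Z - 3 = -3 - A*Z)
n(D) = 6 (n(D) = 0 + 6 = 6)
U/(20 + n(v(-3, 0))*57) = 273/(2*(20 + 6*57)) = 273/(2*(20 + 342)) = (273/2)/362 = (273/2)*(1/362) = 273/724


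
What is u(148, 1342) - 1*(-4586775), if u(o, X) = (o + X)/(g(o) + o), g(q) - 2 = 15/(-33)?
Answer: 1509052253/329 ≈ 4.5868e+6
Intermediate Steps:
g(q) = 17/11 (g(q) = 2 + 15/(-33) = 2 + 15*(-1/33) = 2 - 5/11 = 17/11)
u(o, X) = (X + o)/(17/11 + o) (u(o, X) = (o + X)/(17/11 + o) = (X + o)/(17/11 + o))
u(148, 1342) - 1*(-4586775) = 11*(1342 + 148)/(17 + 11*148) - 1*(-4586775) = 11*1490/(17 + 1628) + 4586775 = 11*1490/1645 + 4586775 = 11*(1/1645)*1490 + 4586775 = 3278/329 + 4586775 = 1509052253/329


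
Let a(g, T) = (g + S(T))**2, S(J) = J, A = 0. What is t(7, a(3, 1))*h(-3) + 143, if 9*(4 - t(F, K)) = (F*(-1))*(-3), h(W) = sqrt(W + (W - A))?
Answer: 143 + 5*I*sqrt(6)/3 ≈ 143.0 + 4.0825*I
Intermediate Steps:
a(g, T) = (T + g)**2 (a(g, T) = (g + T)**2 = (T + g)**2)
h(W) = sqrt(2)*sqrt(W) (h(W) = sqrt(W + (W - 1*0)) = sqrt(W + (W + 0)) = sqrt(W + W) = sqrt(2*W) = sqrt(2)*sqrt(W))
t(F, K) = 4 - F/3 (t(F, K) = 4 - F*(-1)*(-3)/9 = 4 - (-F)*(-3)/9 = 4 - F/3)
t(7, a(3, 1))*h(-3) + 143 = (4 - 1/3*7)*(sqrt(2)*sqrt(-3)) + 143 = (4 - 7/3)*(sqrt(2)*(I*sqrt(3))) + 143 = 5*(I*sqrt(6))/3 + 143 = 5*I*sqrt(6)/3 + 143 = 143 + 5*I*sqrt(6)/3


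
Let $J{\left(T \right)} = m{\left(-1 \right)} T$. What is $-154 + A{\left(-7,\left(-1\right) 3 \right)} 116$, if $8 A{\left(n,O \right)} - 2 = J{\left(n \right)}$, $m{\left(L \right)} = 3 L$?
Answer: $\frac{359}{2} \approx 179.5$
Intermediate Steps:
$J{\left(T \right)} = - 3 T$ ($J{\left(T \right)} = 3 \left(-1\right) T = - 3 T$)
$A{\left(n,O \right)} = \frac{1}{4} - \frac{3 n}{8}$ ($A{\left(n,O \right)} = \frac{1}{4} + \frac{\left(-3\right) n}{8} = \frac{1}{4} - \frac{3 n}{8}$)
$-154 + A{\left(-7,\left(-1\right) 3 \right)} 116 = -154 + \left(\frac{1}{4} - - \frac{21}{8}\right) 116 = -154 + \left(\frac{1}{4} + \frac{21}{8}\right) 116 = -154 + \frac{23}{8} \cdot 116 = -154 + \frac{667}{2} = \frac{359}{2}$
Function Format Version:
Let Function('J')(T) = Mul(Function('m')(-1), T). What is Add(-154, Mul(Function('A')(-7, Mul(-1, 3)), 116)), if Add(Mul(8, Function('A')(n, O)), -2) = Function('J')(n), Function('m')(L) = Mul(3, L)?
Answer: Rational(359, 2) ≈ 179.50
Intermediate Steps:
Function('J')(T) = Mul(-3, T) (Function('J')(T) = Mul(Mul(3, -1), T) = Mul(-3, T))
Function('A')(n, O) = Add(Rational(1, 4), Mul(Rational(-3, 8), n)) (Function('A')(n, O) = Add(Rational(1, 4), Mul(Rational(1, 8), Mul(-3, n))) = Add(Rational(1, 4), Mul(Rational(-3, 8), n)))
Add(-154, Mul(Function('A')(-7, Mul(-1, 3)), 116)) = Add(-154, Mul(Add(Rational(1, 4), Mul(Rational(-3, 8), -7)), 116)) = Add(-154, Mul(Add(Rational(1, 4), Rational(21, 8)), 116)) = Add(-154, Mul(Rational(23, 8), 116)) = Add(-154, Rational(667, 2)) = Rational(359, 2)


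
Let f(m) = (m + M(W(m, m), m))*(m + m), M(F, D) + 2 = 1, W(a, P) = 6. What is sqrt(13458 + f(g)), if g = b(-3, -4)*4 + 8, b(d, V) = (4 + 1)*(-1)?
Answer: 9*sqrt(170) ≈ 117.35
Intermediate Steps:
M(F, D) = -1 (M(F, D) = -2 + 1 = -1)
b(d, V) = -5 (b(d, V) = 5*(-1) = -5)
g = -12 (g = -5*4 + 8 = -20 + 8 = -12)
f(m) = 2*m*(-1 + m) (f(m) = (m - 1)*(m + m) = (-1 + m)*(2*m) = 2*m*(-1 + m))
sqrt(13458 + f(g)) = sqrt(13458 + 2*(-12)*(-1 - 12)) = sqrt(13458 + 2*(-12)*(-13)) = sqrt(13458 + 312) = sqrt(13770) = 9*sqrt(170)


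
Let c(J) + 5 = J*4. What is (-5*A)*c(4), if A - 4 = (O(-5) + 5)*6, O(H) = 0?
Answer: -1870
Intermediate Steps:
c(J) = -5 + 4*J (c(J) = -5 + J*4 = -5 + 4*J)
A = 34 (A = 4 + (0 + 5)*6 = 4 + 5*6 = 4 + 30 = 34)
(-5*A)*c(4) = (-5*34)*(-5 + 4*4) = -170*(-5 + 16) = -170*11 = -1870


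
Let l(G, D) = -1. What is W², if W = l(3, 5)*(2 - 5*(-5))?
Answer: 729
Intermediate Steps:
W = -27 (W = -(2 - 5*(-5)) = -(2 + 25) = -1*27 = -27)
W² = (-27)² = 729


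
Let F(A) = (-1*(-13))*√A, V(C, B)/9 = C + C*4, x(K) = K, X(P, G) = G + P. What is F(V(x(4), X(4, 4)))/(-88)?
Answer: -39*√5/44 ≈ -1.9820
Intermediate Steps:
V(C, B) = 45*C (V(C, B) = 9*(C + C*4) = 9*(C + 4*C) = 9*(5*C) = 45*C)
F(A) = 13*√A
F(V(x(4), X(4, 4)))/(-88) = (13*√(45*4))/(-88) = (13*√180)*(-1/88) = (13*(6*√5))*(-1/88) = (78*√5)*(-1/88) = -39*√5/44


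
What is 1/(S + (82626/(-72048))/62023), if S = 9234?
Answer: 744772184/6877226333285 ≈ 0.00010830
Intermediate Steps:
1/(S + (82626/(-72048))/62023) = 1/(9234 + (82626/(-72048))/62023) = 1/(9234 + (82626*(-1/72048))*(1/62023)) = 1/(9234 - 13771/12008*1/62023) = 1/(9234 - 13771/744772184) = 1/(6877226333285/744772184) = 744772184/6877226333285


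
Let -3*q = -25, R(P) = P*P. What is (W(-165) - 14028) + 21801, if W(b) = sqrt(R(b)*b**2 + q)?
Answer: 7773 + 10*sqrt(66708057)/3 ≈ 34998.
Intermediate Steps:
R(P) = P**2
q = 25/3 (q = -1/3*(-25) = 25/3 ≈ 8.3333)
W(b) = sqrt(25/3 + b**4) (W(b) = sqrt(b**2*b**2 + 25/3) = sqrt(b**4 + 25/3) = sqrt(25/3 + b**4))
(W(-165) - 14028) + 21801 = (sqrt(75 + 9*(-165)**4)/3 - 14028) + 21801 = (sqrt(75 + 9*741200625)/3 - 14028) + 21801 = (sqrt(75 + 6670805625)/3 - 14028) + 21801 = (sqrt(6670805700)/3 - 14028) + 21801 = ((10*sqrt(66708057))/3 - 14028) + 21801 = (10*sqrt(66708057)/3 - 14028) + 21801 = (-14028 + 10*sqrt(66708057)/3) + 21801 = 7773 + 10*sqrt(66708057)/3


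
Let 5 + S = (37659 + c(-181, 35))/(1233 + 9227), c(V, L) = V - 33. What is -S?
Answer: 2971/2092 ≈ 1.4202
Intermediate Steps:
c(V, L) = -33 + V
S = -2971/2092 (S = -5 + (37659 + (-33 - 181))/(1233 + 9227) = -5 + (37659 - 214)/10460 = -5 + 37445*(1/10460) = -5 + 7489/2092 = -2971/2092 ≈ -1.4202)
-S = -1*(-2971/2092) = 2971/2092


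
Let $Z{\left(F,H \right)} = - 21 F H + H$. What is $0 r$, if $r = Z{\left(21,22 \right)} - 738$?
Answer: $0$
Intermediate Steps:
$Z{\left(F,H \right)} = H - 21 F H$ ($Z{\left(F,H \right)} = - 21 F H + H = H - 21 F H$)
$r = -10418$ ($r = 22 \left(1 - 441\right) - 738 = 22 \left(-440\right) - 738 = -9680 - 738 = -10418$)
$0 r = 0 \left(-10418\right) = 0$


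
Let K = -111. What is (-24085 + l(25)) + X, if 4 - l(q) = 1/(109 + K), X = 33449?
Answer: 18737/2 ≈ 9368.5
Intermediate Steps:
l(q) = 9/2 (l(q) = 4 - 1/(109 - 111) = 4 - 1/(-2) = 4 - 1*(-½) = 4 + ½ = 9/2)
(-24085 + l(25)) + X = (-24085 + 9/2) + 33449 = -48161/2 + 33449 = 18737/2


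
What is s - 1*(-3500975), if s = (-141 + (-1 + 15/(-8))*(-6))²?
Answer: 56260625/16 ≈ 3.5163e+6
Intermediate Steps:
s = 245025/16 (s = (-141 + (-1 + 15*(-⅛))*(-6))² = (-141 + (-1 - 15/8)*(-6))² = (-141 - 23/8*(-6))² = (-141 + 69/4)² = (-495/4)² = 245025/16 ≈ 15314.)
s - 1*(-3500975) = 245025/16 - 1*(-3500975) = 245025/16 + 3500975 = 56260625/16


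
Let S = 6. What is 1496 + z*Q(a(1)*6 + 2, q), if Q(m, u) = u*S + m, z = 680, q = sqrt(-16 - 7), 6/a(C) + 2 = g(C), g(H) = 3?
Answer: 27336 + 4080*I*sqrt(23) ≈ 27336.0 + 19567.0*I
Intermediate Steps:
a(C) = 6 (a(C) = 6/(-2 + 3) = 6/1 = 6*1 = 6)
q = I*sqrt(23) (q = sqrt(-23) = I*sqrt(23) ≈ 4.7958*I)
Q(m, u) = m + 6*u (Q(m, u) = u*6 + m = 6*u + m = m + 6*u)
1496 + z*Q(a(1)*6 + 2, q) = 1496 + 680*((6*6 + 2) + 6*(I*sqrt(23))) = 1496 + 680*((36 + 2) + 6*I*sqrt(23)) = 1496 + 680*(38 + 6*I*sqrt(23)) = 1496 + (25840 + 4080*I*sqrt(23)) = 27336 + 4080*I*sqrt(23)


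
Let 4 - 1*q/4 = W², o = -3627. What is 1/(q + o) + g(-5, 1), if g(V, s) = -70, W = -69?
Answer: -1585851/22655 ≈ -70.000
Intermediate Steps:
q = -19028 (q = 16 - 4*(-69)² = 16 - 4*4761 = 16 - 19044 = -19028)
1/(q + o) + g(-5, 1) = 1/(-19028 - 3627) - 70 = 1/(-22655) - 70 = -1/22655 - 70 = -1585851/22655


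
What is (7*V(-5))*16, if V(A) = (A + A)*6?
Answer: -6720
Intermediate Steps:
V(A) = 12*A (V(A) = (2*A)*6 = 12*A)
(7*V(-5))*16 = (7*(12*(-5)))*16 = (7*(-60))*16 = -420*16 = -6720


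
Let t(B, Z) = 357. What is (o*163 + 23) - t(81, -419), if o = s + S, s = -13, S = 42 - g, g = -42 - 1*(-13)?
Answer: 9120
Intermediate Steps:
g = -29 (g = -42 + 13 = -29)
S = 71 (S = 42 - 1*(-29) = 42 + 29 = 71)
o = 58 (o = -13 + 71 = 58)
(o*163 + 23) - t(81, -419) = (58*163 + 23) - 1*357 = (9454 + 23) - 357 = 9477 - 357 = 9120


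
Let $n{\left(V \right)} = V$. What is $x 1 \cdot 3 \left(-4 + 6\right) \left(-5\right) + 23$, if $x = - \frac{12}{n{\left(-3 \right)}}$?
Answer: $-97$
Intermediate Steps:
$x = 4$ ($x = - \frac{12}{-3} = \left(-12\right) \left(- \frac{1}{3}\right) = 4$)
$x 1 \cdot 3 \left(-4 + 6\right) \left(-5\right) + 23 = 4 \cdot 1 \cdot 3 \left(-4 + 6\right) \left(-5\right) + 23 = 4 \cdot 1 \cdot 3 \cdot 2 \left(-5\right) + 23 = 4 \cdot 1 \cdot 6 \left(-5\right) + 23 = 4 \cdot 6 \left(-5\right) + 23 = 4 \left(-30\right) + 23 = -120 + 23 = -97$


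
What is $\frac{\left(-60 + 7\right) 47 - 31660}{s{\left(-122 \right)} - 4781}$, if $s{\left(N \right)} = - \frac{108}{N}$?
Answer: $\frac{2083211}{291587} \approx 7.1444$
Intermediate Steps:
$\frac{\left(-60 + 7\right) 47 - 31660}{s{\left(-122 \right)} - 4781} = \frac{\left(-60 + 7\right) 47 - 31660}{- \frac{108}{-122} - 4781} = \frac{\left(-53\right) 47 - 31660}{\left(-108\right) \left(- \frac{1}{122}\right) - 4781} = \frac{-2491 - 31660}{\frac{54}{61} - 4781} = - \frac{34151}{- \frac{291587}{61}} = \left(-34151\right) \left(- \frac{61}{291587}\right) = \frac{2083211}{291587}$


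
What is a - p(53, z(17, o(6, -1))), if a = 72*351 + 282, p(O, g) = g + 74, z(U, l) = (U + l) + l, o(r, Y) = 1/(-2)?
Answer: 25464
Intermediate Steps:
o(r, Y) = -½
z(U, l) = U + 2*l
p(O, g) = 74 + g
a = 25554 (a = 25272 + 282 = 25554)
a - p(53, z(17, o(6, -1))) = 25554 - (74 + (17 + 2*(-½))) = 25554 - (74 + (17 - 1)) = 25554 - (74 + 16) = 25554 - 1*90 = 25554 - 90 = 25464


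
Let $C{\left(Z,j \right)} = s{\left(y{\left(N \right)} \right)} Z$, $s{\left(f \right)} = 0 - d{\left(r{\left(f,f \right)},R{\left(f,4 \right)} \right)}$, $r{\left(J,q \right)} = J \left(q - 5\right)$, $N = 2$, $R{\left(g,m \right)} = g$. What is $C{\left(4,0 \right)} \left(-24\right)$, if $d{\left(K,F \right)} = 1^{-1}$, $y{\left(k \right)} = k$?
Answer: $96$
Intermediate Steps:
$r{\left(J,q \right)} = J \left(-5 + q\right)$
$d{\left(K,F \right)} = 1$
$s{\left(f \right)} = -1$ ($s{\left(f \right)} = 0 - 1 = -1$)
$C{\left(Z,j \right)} = - Z$
$C{\left(4,0 \right)} \left(-24\right) = \left(-1\right) 4 \left(-24\right) = \left(-4\right) \left(-24\right) = 96$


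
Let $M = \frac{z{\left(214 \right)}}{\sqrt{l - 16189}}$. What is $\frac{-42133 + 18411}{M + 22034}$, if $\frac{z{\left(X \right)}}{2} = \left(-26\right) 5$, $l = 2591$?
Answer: $- \frac{68341789151}{63478753797} + \frac{59305 i \sqrt{13598}}{63478753797} \approx -1.0766 + 0.00010894 i$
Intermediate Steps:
$z{\left(X \right)} = -260$ ($z{\left(X \right)} = 2 \left(\left(-26\right) 5\right) = 2 \left(-130\right) = -260$)
$M = \frac{10 i \sqrt{13598}}{523}$ ($M = - \frac{260}{\sqrt{2591 - 16189}} = - \frac{260}{\sqrt{-13598}} = - \frac{260}{i \sqrt{13598}} = - 260 \left(- \frac{i \sqrt{13598}}{13598}\right) = \frac{10 i \sqrt{13598}}{523} \approx 2.2296 i$)
$\frac{-42133 + 18411}{M + 22034} = \frac{-42133 + 18411}{\frac{10 i \sqrt{13598}}{523} + 22034} = - \frac{23722}{22034 + \frac{10 i \sqrt{13598}}{523}}$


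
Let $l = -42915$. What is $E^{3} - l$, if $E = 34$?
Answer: $82219$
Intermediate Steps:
$E^{3} - l = 34^{3} - -42915 = 39304 + 42915 = 82219$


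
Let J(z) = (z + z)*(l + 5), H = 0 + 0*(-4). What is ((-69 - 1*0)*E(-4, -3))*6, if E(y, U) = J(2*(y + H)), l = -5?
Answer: 0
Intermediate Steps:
H = 0 (H = 0 + 0 = 0)
J(z) = 0 (J(z) = (z + z)*(-5 + 5) = (2*z)*0 = 0)
E(y, U) = 0
((-69 - 1*0)*E(-4, -3))*6 = ((-69 - 1*0)*0)*6 = ((-69 + 0)*0)*6 = -69*0*6 = 0*6 = 0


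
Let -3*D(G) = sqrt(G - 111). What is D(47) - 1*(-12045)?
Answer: 12045 - 8*I/3 ≈ 12045.0 - 2.6667*I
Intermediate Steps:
D(G) = -sqrt(-111 + G)/3 (D(G) = -sqrt(G - 111)/3 = -sqrt(-111 + G)/3)
D(47) - 1*(-12045) = -sqrt(-111 + 47)/3 - 1*(-12045) = -8*I/3 + 12045 = 12045 - 8*I/3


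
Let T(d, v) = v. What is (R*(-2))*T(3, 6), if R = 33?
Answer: -396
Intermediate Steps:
(R*(-2))*T(3, 6) = (33*(-2))*6 = -66*6 = -396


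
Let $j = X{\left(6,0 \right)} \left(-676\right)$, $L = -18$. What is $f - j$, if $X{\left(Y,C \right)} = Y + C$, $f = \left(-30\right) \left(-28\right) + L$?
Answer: $4878$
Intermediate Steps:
$f = 822$ ($f = \left(-30\right) \left(-28\right) - 18 = 840 - 18 = 822$)
$X{\left(Y,C \right)} = C + Y$
$j = -4056$ ($j = \left(0 + 6\right) \left(-676\right) = 6 \left(-676\right) = -4056$)
$f - j = 822 - -4056 = 822 + 4056 = 4878$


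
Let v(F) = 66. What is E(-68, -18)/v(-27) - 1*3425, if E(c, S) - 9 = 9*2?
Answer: -75341/22 ≈ -3424.6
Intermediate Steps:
E(c, S) = 27 (E(c, S) = 9 + 9*2 = 9 + 18 = 27)
E(-68, -18)/v(-27) - 1*3425 = 27/66 - 1*3425 = 27*(1/66) - 3425 = 9/22 - 3425 = -75341/22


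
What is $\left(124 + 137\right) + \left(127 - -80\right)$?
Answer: $468$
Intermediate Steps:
$\left(124 + 137\right) + \left(127 - -80\right) = 261 + \left(127 + 80\right) = 261 + 207 = 468$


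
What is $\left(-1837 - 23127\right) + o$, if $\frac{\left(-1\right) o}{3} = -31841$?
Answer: $70559$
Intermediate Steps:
$o = 95523$ ($o = \left(-3\right) \left(-31841\right) = 95523$)
$\left(-1837 - 23127\right) + o = \left(-1837 - 23127\right) + 95523 = -24964 + 95523 = 70559$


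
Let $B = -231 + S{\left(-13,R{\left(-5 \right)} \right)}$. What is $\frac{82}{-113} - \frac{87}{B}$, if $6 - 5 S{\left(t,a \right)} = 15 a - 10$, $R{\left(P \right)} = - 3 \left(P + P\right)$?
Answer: $- \frac{81143}{179557} \approx -0.45191$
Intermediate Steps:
$R{\left(P \right)} = - 6 P$ ($R{\left(P \right)} = - 3 \cdot 2 P = - 6 P$)
$S{\left(t,a \right)} = \frac{16}{5} - 3 a$ ($S{\left(t,a \right)} = \frac{6}{5} - \frac{15 a - 10}{5} = \frac{6}{5} - \frac{-10 + 15 a}{5} = \frac{6}{5} - \left(-2 + 3 a\right) = \frac{16}{5} - 3 a$)
$B = - \frac{1589}{5}$ ($B = -231 + \left(\frac{16}{5} - 3 \left(\left(-6\right) \left(-5\right)\right)\right) = -231 + \left(\frac{16}{5} - 90\right) = -231 - \frac{434}{5} = - \frac{1589}{5} \approx -317.8$)
$\frac{82}{-113} - \frac{87}{B} = \frac{82}{-113} - \frac{87}{- \frac{1589}{5}} = 82 \left(- \frac{1}{113}\right) - - \frac{435}{1589} = - \frac{82}{113} + \frac{435}{1589} = - \frac{81143}{179557}$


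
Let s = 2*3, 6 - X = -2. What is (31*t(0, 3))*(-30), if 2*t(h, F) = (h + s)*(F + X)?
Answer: -30690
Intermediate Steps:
X = 8 (X = 6 - 1*(-2) = 6 + 2 = 8)
s = 6
t(h, F) = (6 + h)*(8 + F)/2 (t(h, F) = ((h + 6)*(F + 8))/2 = ((6 + h)*(8 + F))/2 = (6 + h)*(8 + F)/2)
(31*t(0, 3))*(-30) = (31*(24 + 3*3 + 4*0 + (1/2)*3*0))*(-30) = (31*(24 + 9 + 0 + 0))*(-30) = (31*33)*(-30) = 1023*(-30) = -30690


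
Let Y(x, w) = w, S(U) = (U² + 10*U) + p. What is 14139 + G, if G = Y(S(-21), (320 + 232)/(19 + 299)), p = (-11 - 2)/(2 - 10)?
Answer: 749459/53 ≈ 14141.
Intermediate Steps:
p = 13/8 (p = -13/(-8) = -13*(-⅛) = 13/8 ≈ 1.6250)
S(U) = 13/8 + U² + 10*U (S(U) = (U² + 10*U) + 13/8 = 13/8 + U² + 10*U)
G = 92/53 (G = (320 + 232)/(19 + 299) = 552/318 = 552*(1/318) = 92/53 ≈ 1.7358)
14139 + G = 14139 + 92/53 = 749459/53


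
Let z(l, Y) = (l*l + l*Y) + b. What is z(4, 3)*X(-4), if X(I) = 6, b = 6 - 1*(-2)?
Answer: 216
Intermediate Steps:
b = 8 (b = 6 + 2 = 8)
z(l, Y) = 8 + l**2 + Y*l (z(l, Y) = (l*l + l*Y) + 8 = (l**2 + Y*l) + 8 = 8 + l**2 + Y*l)
z(4, 3)*X(-4) = (8 + 4**2 + 3*4)*6 = (8 + 16 + 12)*6 = 36*6 = 216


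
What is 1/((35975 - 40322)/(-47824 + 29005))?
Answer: 697/161 ≈ 4.3292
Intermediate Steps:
1/((35975 - 40322)/(-47824 + 29005)) = 1/(-4347/(-18819)) = 1/(-4347*(-1/18819)) = 1/(161/697) = 697/161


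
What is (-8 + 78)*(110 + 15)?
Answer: 8750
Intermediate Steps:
(-8 + 78)*(110 + 15) = 70*125 = 8750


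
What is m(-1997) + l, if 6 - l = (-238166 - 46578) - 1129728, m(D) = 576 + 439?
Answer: 1415493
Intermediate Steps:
m(D) = 1015
l = 1414478 (l = 6 - ((-238166 - 46578) - 1129728) = 6 - (-284744 - 1129728) = 6 - 1*(-1414472) = 6 + 1414472 = 1414478)
m(-1997) + l = 1015 + 1414478 = 1415493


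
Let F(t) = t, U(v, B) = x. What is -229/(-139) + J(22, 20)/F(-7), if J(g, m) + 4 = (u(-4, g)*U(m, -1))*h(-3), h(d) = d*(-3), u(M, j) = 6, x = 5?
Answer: -5053/139 ≈ -36.353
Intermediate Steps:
U(v, B) = 5
h(d) = -3*d
J(g, m) = 266 (J(g, m) = -4 + (6*5)*(-3*(-3)) = -4 + 30*9 = -4 + 270 = 266)
-229/(-139) + J(22, 20)/F(-7) = -229/(-139) + 266/(-7) = -229*(-1/139) + 266*(-⅐) = 229/139 - 38 = -5053/139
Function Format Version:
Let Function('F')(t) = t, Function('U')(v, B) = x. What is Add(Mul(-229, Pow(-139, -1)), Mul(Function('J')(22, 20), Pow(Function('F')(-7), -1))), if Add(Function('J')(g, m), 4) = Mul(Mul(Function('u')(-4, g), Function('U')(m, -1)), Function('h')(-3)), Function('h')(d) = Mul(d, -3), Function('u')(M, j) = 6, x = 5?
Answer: Rational(-5053, 139) ≈ -36.353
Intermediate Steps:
Function('U')(v, B) = 5
Function('h')(d) = Mul(-3, d)
Function('J')(g, m) = 266 (Function('J')(g, m) = Add(-4, Mul(Mul(6, 5), Mul(-3, -3))) = Add(-4, Mul(30, 9)) = Add(-4, 270) = 266)
Add(Mul(-229, Pow(-139, -1)), Mul(Function('J')(22, 20), Pow(Function('F')(-7), -1))) = Add(Mul(-229, Pow(-139, -1)), Mul(266, Pow(-7, -1))) = Add(Mul(-229, Rational(-1, 139)), Mul(266, Rational(-1, 7))) = Add(Rational(229, 139), -38) = Rational(-5053, 139)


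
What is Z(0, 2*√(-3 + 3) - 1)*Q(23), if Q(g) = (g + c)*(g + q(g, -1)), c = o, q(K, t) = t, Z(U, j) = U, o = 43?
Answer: 0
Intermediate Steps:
c = 43
Q(g) = (-1 + g)*(43 + g) (Q(g) = (g + 43)*(g - 1) = (43 + g)*(-1 + g) = (-1 + g)*(43 + g))
Z(0, 2*√(-3 + 3) - 1)*Q(23) = 0*(-43 + 23² + 42*23) = 0*(-43 + 529 + 966) = 0*1452 = 0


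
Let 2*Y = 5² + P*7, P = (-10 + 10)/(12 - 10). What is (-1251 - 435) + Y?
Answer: -3347/2 ≈ -1673.5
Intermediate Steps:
P = 0 (P = 0/2 = 0*(½) = 0)
Y = 25/2 (Y = (5² + 0*7)/2 = (25 + 0)/2 = (½)*25 = 25/2 ≈ 12.500)
(-1251 - 435) + Y = (-1251 - 435) + 25/2 = -1686 + 25/2 = -3347/2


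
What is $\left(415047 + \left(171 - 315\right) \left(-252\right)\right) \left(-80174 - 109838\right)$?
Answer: $-85759066020$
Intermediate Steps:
$\left(415047 + \left(171 - 315\right) \left(-252\right)\right) \left(-80174 - 109838\right) = \left(415047 - -36288\right) \left(-190012\right) = \left(415047 + 36288\right) \left(-190012\right) = 451335 \left(-190012\right) = -85759066020$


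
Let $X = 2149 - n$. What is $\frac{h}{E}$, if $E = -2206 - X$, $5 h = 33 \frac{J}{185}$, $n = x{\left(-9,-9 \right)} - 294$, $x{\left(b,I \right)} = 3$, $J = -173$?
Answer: $\frac{5709}{4297550} \approx 0.0013284$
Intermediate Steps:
$n = -291$ ($n = 3 - 294 = -291$)
$X = 2440$ ($X = 2149 - -291 = 2149 + 291 = 2440$)
$h = - \frac{5709}{925}$ ($h = \frac{33 \left(- \frac{173}{185}\right)}{5} = \frac{1}{5} \left(- \frac{5709}{185}\right) = - \frac{5709}{925} \approx -6.1719$)
$E = -4646$ ($E = -2206 - 2440 = -4646$)
$\frac{h}{E} = - \frac{5709}{925 \left(-4646\right)} = \left(- \frac{5709}{925}\right) \left(- \frac{1}{4646}\right) = \frac{5709}{4297550}$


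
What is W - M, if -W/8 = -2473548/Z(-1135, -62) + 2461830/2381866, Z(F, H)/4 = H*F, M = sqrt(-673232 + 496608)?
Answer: 2599351986084/41902977605 - 4*I*sqrt(11039) ≈ 62.033 - 420.27*I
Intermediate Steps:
M = 4*I*sqrt(11039) (M = sqrt(-176624) = 4*I*sqrt(11039) ≈ 420.27*I)
Z(F, H) = 4*F*H (Z(F, H) = 4*(H*F) = 4*(F*H) = 4*F*H)
W = 2599351986084/41902977605 (W = -8*(-2473548/(4*(-1135)*(-62)) + 2461830/2381866) = -8*(-2473548/281480 + 2461830*(1/2381866)) = -8*(-2473548*1/281480 + 1230915/1190933) = -8*(-618387/70370 + 1230915/1190933) = -8*(-649837996521/83805955210) = 2599351986084/41902977605 ≈ 62.033)
W - M = 2599351986084/41902977605 - 4*I*sqrt(11039)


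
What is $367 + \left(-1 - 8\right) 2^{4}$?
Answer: $223$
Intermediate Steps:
$367 + \left(-1 - 8\right) 2^{4} = 367 - 144 = 223$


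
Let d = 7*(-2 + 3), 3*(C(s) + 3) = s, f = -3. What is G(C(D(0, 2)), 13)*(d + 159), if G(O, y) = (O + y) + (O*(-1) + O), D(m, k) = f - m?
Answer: 1494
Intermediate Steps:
D(m, k) = -3 - m
C(s) = -3 + s/3
d = 7 (d = 7*1 = 7)
G(O, y) = O + y (G(O, y) = (O + y) + (-O + O) = (O + y) + 0 = O + y)
G(C(D(0, 2)), 13)*(d + 159) = ((-3 + (-3 - 1*0)/3) + 13)*(7 + 159) = ((-3 + (-3 + 0)/3) + 13)*166 = ((-3 + (⅓)*(-3)) + 13)*166 = ((-3 - 1) + 13)*166 = (-4 + 13)*166 = 9*166 = 1494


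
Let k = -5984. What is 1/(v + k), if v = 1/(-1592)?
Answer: -1592/9526529 ≈ -0.00016711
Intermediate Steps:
v = -1/1592 ≈ -0.00062814
1/(v + k) = 1/(-1/1592 - 5984) = 1/(-9526529/1592) = -1592/9526529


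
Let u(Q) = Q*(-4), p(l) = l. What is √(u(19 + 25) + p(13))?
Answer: I*√163 ≈ 12.767*I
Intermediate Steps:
u(Q) = -4*Q
√(u(19 + 25) + p(13)) = √(-4*(19 + 25) + 13) = √(-4*44 + 13) = √(-176 + 13) = √(-163) = I*√163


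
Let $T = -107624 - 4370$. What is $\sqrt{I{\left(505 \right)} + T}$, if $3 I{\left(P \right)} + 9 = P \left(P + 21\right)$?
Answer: $\frac{i \sqrt{211083}}{3} \approx 153.15 i$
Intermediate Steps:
$T = -111994$ ($T = -107624 - 4370 = -111994$)
$I{\left(P \right)} = -3 + \frac{P \left(21 + P\right)}{3}$ ($I{\left(P \right)} = -3 + \frac{P \left(P + 21\right)}{3} = -3 + \frac{P \left(21 + P\right)}{3}$)
$\sqrt{I{\left(505 \right)} + T} = \sqrt{\left(-3 + 7 \cdot 505 + \frac{505^{2}}{3}\right) - 111994} = \sqrt{\left(-3 + 3535 + \frac{1}{3} \cdot 255025\right) - 111994} = \sqrt{\left(-3 + 3535 + \frac{255025}{3}\right) - 111994} = \sqrt{\frac{265621}{3} - 111994} = \sqrt{- \frac{70361}{3}} = \frac{i \sqrt{211083}}{3}$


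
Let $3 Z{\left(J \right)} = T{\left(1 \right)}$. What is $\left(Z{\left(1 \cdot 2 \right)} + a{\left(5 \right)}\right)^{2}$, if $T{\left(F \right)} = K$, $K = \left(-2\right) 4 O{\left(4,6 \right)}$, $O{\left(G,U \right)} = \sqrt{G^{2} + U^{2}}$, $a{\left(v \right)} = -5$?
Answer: $\frac{3553}{9} + \frac{160 \sqrt{13}}{3} \approx 587.07$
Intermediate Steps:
$K = - 16 \sqrt{13}$ ($K = \left(-2\right) 4 \sqrt{4^{2} + 6^{2}} = - 8 \sqrt{16 + 36} = - 8 \sqrt{52} = - 8 \cdot 2 \sqrt{13} = - 16 \sqrt{13} \approx -57.689$)
$T{\left(F \right)} = - 16 \sqrt{13}$
$Z{\left(J \right)} = - \frac{16 \sqrt{13}}{3}$ ($Z{\left(J \right)} = \frac{\left(-16\right) \sqrt{13}}{3} = - \frac{16 \sqrt{13}}{3}$)
$\left(Z{\left(1 \cdot 2 \right)} + a{\left(5 \right)}\right)^{2} = \left(- \frac{16 \sqrt{13}}{3} - 5\right)^{2} = \left(-5 - \frac{16 \sqrt{13}}{3}\right)^{2}$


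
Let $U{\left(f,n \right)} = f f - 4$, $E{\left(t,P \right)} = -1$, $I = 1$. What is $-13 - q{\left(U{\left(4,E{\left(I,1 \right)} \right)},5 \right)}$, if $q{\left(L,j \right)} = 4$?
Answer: $-17$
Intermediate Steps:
$U{\left(f,n \right)} = -4 + f^{2}$ ($U{\left(f,n \right)} = f^{2} - 4 = -4 + f^{2}$)
$-13 - q{\left(U{\left(4,E{\left(I,1 \right)} \right)},5 \right)} = -13 - 4 = -17$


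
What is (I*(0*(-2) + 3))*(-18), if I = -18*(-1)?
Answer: -972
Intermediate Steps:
I = 18
(I*(0*(-2) + 3))*(-18) = (18*(0*(-2) + 3))*(-18) = (18*(0 + 3))*(-18) = (18*3)*(-18) = 54*(-18) = -972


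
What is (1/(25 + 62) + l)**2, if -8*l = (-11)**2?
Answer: 110649361/484416 ≈ 228.42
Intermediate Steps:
l = -121/8 (l = -1/8*(-11)**2 = -1/8*121 = -121/8 ≈ -15.125)
(1/(25 + 62) + l)**2 = (1/(25 + 62) - 121/8)**2 = (1/87 - 121/8)**2 = (-10519/696)**2 = 110649361/484416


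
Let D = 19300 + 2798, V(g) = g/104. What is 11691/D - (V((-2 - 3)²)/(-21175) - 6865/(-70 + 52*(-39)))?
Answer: -933545801581/340325081096 ≈ -2.7431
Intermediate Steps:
V(g) = g/104 (V(g) = g*(1/104) = g/104)
D = 22098
11691/D - (V((-2 - 3)²)/(-21175) - 6865/(-70 + 52*(-39))) = 11691/22098 - (((-2 - 3)²/104)/(-21175) - 6865/(-70 + 52*(-39))) = 11691*(1/22098) - (((1/104)*(-5)²)*(-1/21175) - 6865/(-70 - 2028)) = 3897/7366 - (((1/104)*25)*(-1/21175) - 6865/(-2098)) = 3897/7366 - ((25/104)*(-1/21175) - 6865*(-1/2098)) = 3897/7366 - (-1/88088 + 6865/2098) = 3897/7366 - 1*302361011/92404312 = 3897/7366 - 302361011/92404312 = -933545801581/340325081096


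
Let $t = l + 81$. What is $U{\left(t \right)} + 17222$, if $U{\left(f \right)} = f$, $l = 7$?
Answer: $17310$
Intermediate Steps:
$t = 88$ ($t = 7 + 81 = 88$)
$U{\left(t \right)} + 17222 = 88 + 17222 = 17310$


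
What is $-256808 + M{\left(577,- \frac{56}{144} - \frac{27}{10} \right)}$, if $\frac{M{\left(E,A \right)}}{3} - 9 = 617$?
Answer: $-254930$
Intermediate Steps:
$M{\left(E,A \right)} = 1878$ ($M{\left(E,A \right)} = 27 + 3 \cdot 617 = 27 + 1851 = 1878$)
$-256808 + M{\left(577,- \frac{56}{144} - \frac{27}{10} \right)} = -256808 + 1878 = -254930$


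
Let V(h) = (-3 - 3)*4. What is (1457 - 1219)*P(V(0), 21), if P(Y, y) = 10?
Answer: 2380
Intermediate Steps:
V(h) = -24 (V(h) = -6*4 = -24)
(1457 - 1219)*P(V(0), 21) = (1457 - 1219)*10 = 238*10 = 2380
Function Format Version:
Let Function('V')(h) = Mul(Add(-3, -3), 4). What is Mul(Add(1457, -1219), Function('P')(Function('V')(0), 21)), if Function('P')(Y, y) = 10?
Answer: 2380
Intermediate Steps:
Function('V')(h) = -24 (Function('V')(h) = Mul(-6, 4) = -24)
Mul(Add(1457, -1219), Function('P')(Function('V')(0), 21)) = Mul(Add(1457, -1219), 10) = Mul(238, 10) = 2380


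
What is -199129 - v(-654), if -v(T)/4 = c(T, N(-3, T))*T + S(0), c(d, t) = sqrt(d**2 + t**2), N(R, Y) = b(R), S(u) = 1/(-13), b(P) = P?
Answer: -2588681/13 - 39240*sqrt(1901) ≈ -1.9100e+6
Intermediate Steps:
S(u) = -1/13
N(R, Y) = R
v(T) = 4/13 - 4*T*sqrt(9 + T**2) (v(T) = -4*(sqrt(T**2 + (-3)**2)*T - 1/13) = -4*(sqrt(T**2 + 9)*T - 1/13) = -4*(sqrt(9 + T**2)*T - 1/13) = -4*(T*sqrt(9 + T**2) - 1/13) = -4*(-1/13 + T*sqrt(9 + T**2)) = 4/13 - 4*T*sqrt(9 + T**2))
-199129 - v(-654) = -199129 - (4/13 - 4*(-654)*sqrt(9 + (-654)**2)) = -199129 - (4/13 - 4*(-654)*sqrt(9 + 427716)) = -199129 - (4/13 - 4*(-654)*sqrt(427725)) = -199129 - (4/13 - 4*(-654)*15*sqrt(1901)) = -199129 - (4/13 + 39240*sqrt(1901)) = -199129 + (-4/13 - 39240*sqrt(1901)) = -2588681/13 - 39240*sqrt(1901)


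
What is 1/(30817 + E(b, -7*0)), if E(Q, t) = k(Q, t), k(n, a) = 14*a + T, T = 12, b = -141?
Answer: 1/30829 ≈ 3.2437e-5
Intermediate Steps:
k(n, a) = 12 + 14*a (k(n, a) = 14*a + 12 = 12 + 14*a)
E(Q, t) = 12 + 14*t
1/(30817 + E(b, -7*0)) = 1/(30817 + (12 + 14*(-7*0))) = 1/(30817 + (12 + 14*0)) = 1/(30817 + (12 + 0)) = 1/(30817 + 12) = 1/30829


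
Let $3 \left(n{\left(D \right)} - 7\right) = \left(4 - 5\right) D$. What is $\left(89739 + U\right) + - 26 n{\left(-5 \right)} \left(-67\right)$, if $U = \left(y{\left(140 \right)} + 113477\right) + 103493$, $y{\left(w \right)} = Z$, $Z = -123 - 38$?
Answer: $\frac{964936}{3} \approx 3.2165 \cdot 10^{5}$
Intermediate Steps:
$Z = -161$ ($Z = -123 - 38 = -161$)
$y{\left(w \right)} = -161$
$n{\left(D \right)} = 7 - \frac{D}{3}$ ($n{\left(D \right)} = 7 + \frac{\left(4 - 5\right) D}{3} = 7 + \frac{\left(-1\right) D}{3} = 7 - \frac{D}{3}$)
$U = 216809$ ($U = \left(-161 + 113477\right) + 103493 = 113316 + 103493 = 216809$)
$\left(89739 + U\right) + - 26 n{\left(-5 \right)} \left(-67\right) = \left(89739 + 216809\right) + - 26 \left(7 - - \frac{5}{3}\right) \left(-67\right) = 306548 + - 26 \left(7 + \frac{5}{3}\right) \left(-67\right) = 306548 + \left(-26\right) \frac{26}{3} \left(-67\right) = 306548 - - \frac{45292}{3} = 306548 + \frac{45292}{3} = \frac{964936}{3}$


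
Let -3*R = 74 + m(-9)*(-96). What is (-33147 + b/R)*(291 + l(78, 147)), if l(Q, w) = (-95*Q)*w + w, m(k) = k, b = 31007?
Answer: 16977562329312/469 ≈ 3.6199e+10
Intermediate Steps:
l(Q, w) = w - 95*Q*w (l(Q, w) = -95*Q*w + w = w - 95*Q*w)
R = -938/3 (R = -(74 - 9*(-96))/3 = -(74 + 864)/3 = -⅓*938 = -938/3 ≈ -312.67)
(-33147 + b/R)*(291 + l(78, 147)) = (-33147 + 31007/(-938/3))*(291 + 147*(1 - 95*78)) = (-33147 + 31007*(-3/938))*(291 + 147*(1 - 7410)) = (-33147 - 93021/938)*(291 + 147*(-7409)) = -31184907*(291 - 1089123)/938 = -31184907/938*(-1088832) = 16977562329312/469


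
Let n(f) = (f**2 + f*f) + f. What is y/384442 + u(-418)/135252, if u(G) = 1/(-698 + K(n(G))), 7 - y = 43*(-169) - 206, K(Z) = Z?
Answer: 176201122935581/9056031020013744 ≈ 0.019457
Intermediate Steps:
n(f) = f + 2*f**2 (n(f) = (f**2 + f**2) + f = 2*f**2 + f = f + 2*f**2)
y = 7480 (y = 7 - (43*(-169) - 206) = 7 - (-7267 - 206) = 7 - 1*(-7473) = 7 + 7473 = 7480)
u(G) = 1/(-698 + G*(1 + 2*G))
y/384442 + u(-418)/135252 = 7480/384442 + 1/(-698 - 418*(1 + 2*(-418))*135252) = 7480*(1/384442) + (1/135252)/(-698 - 418*(1 - 836)) = 3740/192221 + (1/135252)/(-698 - 418*(-835)) = 3740/192221 + (1/135252)/(-698 + 349030) = 3740/192221 + (1/135252)/348332 = 3740/192221 + (1/348332)*(1/135252) = 3740/192221 + 1/47112599664 = 176201122935581/9056031020013744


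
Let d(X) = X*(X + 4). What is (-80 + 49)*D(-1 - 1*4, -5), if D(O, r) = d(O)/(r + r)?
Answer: 31/2 ≈ 15.500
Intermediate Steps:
d(X) = X*(4 + X)
D(O, r) = O*(4 + O)/(2*r) (D(O, r) = (O*(4 + O))/(r + r) = (O*(4 + O))/((2*r)) = (1/(2*r))*(O*(4 + O)) = O*(4 + O)/(2*r))
(-80 + 49)*D(-1 - 1*4, -5) = (-80 + 49)*((1/2)*(-1 - 1*4)*(4 + (-1 - 1*4))/(-5)) = -31*(-1 - 4)*(-1)*(4 + (-1 - 4))/(2*5) = -31*(-5)*(-1)*(4 - 5)/(2*5) = -31*(-5)*(-1)*(-1)/(2*5) = -31*(-1/2) = 31/2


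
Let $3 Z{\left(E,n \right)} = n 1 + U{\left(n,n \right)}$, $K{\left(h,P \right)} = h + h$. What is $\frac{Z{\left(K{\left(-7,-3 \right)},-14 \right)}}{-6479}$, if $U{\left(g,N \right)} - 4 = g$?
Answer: $\frac{8}{6479} \approx 0.0012348$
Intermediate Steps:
$U{\left(g,N \right)} = 4 + g$
$K{\left(h,P \right)} = 2 h$
$Z{\left(E,n \right)} = \frac{4}{3} + \frac{2 n}{3}$ ($Z{\left(E,n \right)} = \frac{n 1 + \left(4 + n\right)}{3} = \frac{n + \left(4 + n\right)}{3} = \frac{4 + 2 n}{3} = \frac{4}{3} + \frac{2 n}{3}$)
$\frac{Z{\left(K{\left(-7,-3 \right)},-14 \right)}}{-6479} = \frac{\frac{4}{3} + \frac{2}{3} \left(-14\right)}{-6479} = \left(\frac{4}{3} - \frac{28}{3}\right) \left(- \frac{1}{6479}\right) = \left(-8\right) \left(- \frac{1}{6479}\right) = \frac{8}{6479}$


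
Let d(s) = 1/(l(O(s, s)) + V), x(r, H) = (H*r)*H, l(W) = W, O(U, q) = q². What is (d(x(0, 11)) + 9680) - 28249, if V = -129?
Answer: -2395402/129 ≈ -18569.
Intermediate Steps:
x(r, H) = r*H²
d(s) = 1/(-129 + s²) (d(s) = 1/(s² - 129) = 1/(-129 + s²))
(d(x(0, 11)) + 9680) - 28249 = (1/(-129 + (0*11²)²) + 9680) - 28249 = (1/(-129 + (0*121)²) + 9680) - 28249 = (1/(-129 + 0²) + 9680) - 28249 = (1/(-129 + 0) + 9680) - 28249 = (1/(-129) + 9680) - 28249 = (-1/129 + 9680) - 28249 = 1248719/129 - 28249 = -2395402/129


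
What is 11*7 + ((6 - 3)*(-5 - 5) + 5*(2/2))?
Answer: 52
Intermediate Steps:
11*7 + ((6 - 3)*(-5 - 5) + 5*(2/2)) = 77 + (3*(-10) + 5*(2*(½))) = 77 + (-30 + 5*1) = 77 + (-30 + 5) = 77 - 25 = 52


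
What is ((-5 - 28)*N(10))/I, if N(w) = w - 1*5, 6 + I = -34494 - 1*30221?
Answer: 165/64721 ≈ 0.0025494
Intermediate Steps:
I = -64721 (I = -6 + (-34494 - 1*30221) = -6 + (-34494 - 30221) = -6 - 64715 = -64721)
N(w) = -5 + w (N(w) = w - 5 = -5 + w)
((-5 - 28)*N(10))/I = ((-5 - 28)*(-5 + 10))/(-64721) = -33*5*(-1/64721) = -165*(-1/64721) = 165/64721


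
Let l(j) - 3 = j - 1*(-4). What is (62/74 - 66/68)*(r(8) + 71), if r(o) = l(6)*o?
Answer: -29225/1258 ≈ -23.231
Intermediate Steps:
l(j) = 7 + j (l(j) = 3 + (j - 1*(-4)) = 3 + (j + 4) = 3 + (4 + j) = 7 + j)
r(o) = 13*o (r(o) = (7 + 6)*o = 13*o)
(62/74 - 66/68)*(r(8) + 71) = (62/74 - 66/68)*(13*8 + 71) = (62*(1/74) - 66*1/68)*(104 + 71) = (31/37 - 33/34)*175 = -167/1258*175 = -29225/1258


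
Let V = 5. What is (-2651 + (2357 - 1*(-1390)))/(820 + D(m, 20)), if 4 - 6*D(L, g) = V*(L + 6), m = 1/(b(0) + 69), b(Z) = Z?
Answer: 453744/337681 ≈ 1.3437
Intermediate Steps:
m = 1/69 (m = 1/(0 + 69) = 1/69 ≈ 0.014493)
D(L, g) = -13/3 - 5*L/6 (D(L, g) = ⅔ - 5*(L + 6)/6 = ⅔ - 5*(6 + L)/6 = ⅔ - (30 + 5*L)/6 = ⅔ + (-5 - 5*L/6) = -13/3 - 5*L/6)
(-2651 + (2357 - 1*(-1390)))/(820 + D(m, 20)) = (-2651 + (2357 - 1*(-1390)))/(820 + (-13/3 - ⅚*1/69)) = (-2651 + (2357 + 1390))/(820 + (-13/3 - 5/414)) = (-2651 + 3747)/(820 - 1799/414) = 1096/(337681/414) = 1096*(414/337681) = 453744/337681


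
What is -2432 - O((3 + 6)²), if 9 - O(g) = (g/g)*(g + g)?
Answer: -2279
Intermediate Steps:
O(g) = 9 - 2*g (O(g) = 9 - g/g*(g + g) = 9 - 2*g)
-2432 - O((3 + 6)²) = -2432 - (9 - 2*(3 + 6)²) = -2432 - (9 - 2*9²) = -2432 - (9 - 2*81) = -2432 - (9 - 162) = -2432 - 1*(-153) = -2432 + 153 = -2279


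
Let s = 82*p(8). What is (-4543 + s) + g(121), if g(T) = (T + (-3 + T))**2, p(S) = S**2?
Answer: 57826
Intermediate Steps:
g(T) = (-3 + 2*T)**2
s = 5248 (s = 82*8**2 = 82*64 = 5248)
(-4543 + s) + g(121) = (-4543 + 5248) + (-3 + 2*121)**2 = 705 + (-3 + 242)**2 = 705 + 239**2 = 705 + 57121 = 57826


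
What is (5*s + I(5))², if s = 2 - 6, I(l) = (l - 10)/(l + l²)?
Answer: 14641/36 ≈ 406.69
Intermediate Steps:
I(l) = (-10 + l)/(l + l²)
s = -4
(5*s + I(5))² = (5*(-4) + (-10 + 5)/(5*(1 + 5)))² = (-20 + (⅕)*(-5)/6)² = (-20 + (⅕)*(⅙)*(-5))² = (-20 - ⅙)² = (-121/6)² = 14641/36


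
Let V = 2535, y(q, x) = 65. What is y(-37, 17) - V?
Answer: -2470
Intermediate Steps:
y(-37, 17) - V = 65 - 1*2535 = 65 - 2535 = -2470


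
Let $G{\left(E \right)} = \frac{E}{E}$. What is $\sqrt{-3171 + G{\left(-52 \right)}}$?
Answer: $i \sqrt{3170} \approx 56.303 i$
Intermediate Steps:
$G{\left(E \right)} = 1$
$\sqrt{-3171 + G{\left(-52 \right)}} = \sqrt{-3171 + 1} = \sqrt{-3170} = i \sqrt{3170}$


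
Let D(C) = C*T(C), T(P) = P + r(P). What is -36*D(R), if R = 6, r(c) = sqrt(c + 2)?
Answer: -1296 - 432*sqrt(2) ≈ -1906.9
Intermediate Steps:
r(c) = sqrt(2 + c)
T(P) = P + sqrt(2 + P)
D(C) = C*(C + sqrt(2 + C))
-36*D(R) = -216*(6 + sqrt(2 + 6)) = -216*(6 + sqrt(8)) = -216*(6 + 2*sqrt(2)) = -36*(36 + 12*sqrt(2)) = -1296 - 432*sqrt(2)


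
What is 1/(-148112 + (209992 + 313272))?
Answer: 1/375152 ≈ 2.6656e-6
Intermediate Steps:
1/(-148112 + (209992 + 313272)) = 1/(-148112 + 523264) = 1/375152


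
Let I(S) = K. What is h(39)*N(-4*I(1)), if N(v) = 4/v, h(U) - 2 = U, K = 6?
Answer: -41/6 ≈ -6.8333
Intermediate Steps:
h(U) = 2 + U
I(S) = 6
h(39)*N(-4*I(1)) = (2 + 39)*(4/((-4*6))) = 41*(4/(-24)) = 41*(4*(-1/24)) = 41*(-1/6) = -41/6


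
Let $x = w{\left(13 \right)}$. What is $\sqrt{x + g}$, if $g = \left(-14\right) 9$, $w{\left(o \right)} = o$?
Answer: $i \sqrt{113} \approx 10.63 i$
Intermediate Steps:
$g = -126$
$x = 13$
$\sqrt{x + g} = \sqrt{13 - 126} = \sqrt{-113} = i \sqrt{113}$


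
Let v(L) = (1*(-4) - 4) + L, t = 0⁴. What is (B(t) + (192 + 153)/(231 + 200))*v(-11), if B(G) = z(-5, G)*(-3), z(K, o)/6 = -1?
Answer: -153957/431 ≈ -357.21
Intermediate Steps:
z(K, o) = -6 (z(K, o) = 6*(-1) = -6)
t = 0
B(G) = 18 (B(G) = -6*(-3) = 18)
v(L) = -8 + L (v(L) = (-4 - 4) + L = -8 + L)
(B(t) + (192 + 153)/(231 + 200))*v(-11) = (18 + (192 + 153)/(231 + 200))*(-8 - 11) = (18 + 345/431)*(-19) = (8103/431)*(-19) = -153957/431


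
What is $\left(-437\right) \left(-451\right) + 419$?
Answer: $197506$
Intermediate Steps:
$\left(-437\right) \left(-451\right) + 419 = 197087 + 419 = 197506$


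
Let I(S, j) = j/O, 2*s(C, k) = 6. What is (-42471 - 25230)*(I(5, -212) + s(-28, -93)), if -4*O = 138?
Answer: -14239777/23 ≈ -6.1912e+5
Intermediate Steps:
O = -69/2 (O = -1/4*138 = -69/2 ≈ -34.500)
s(C, k) = 3 (s(C, k) = (1/2)*6 = 3)
I(S, j) = -2*j/69 (I(S, j) = j/(-69/2) = j*(-2/69) = -2*j/69)
(-42471 - 25230)*(I(5, -212) + s(-28, -93)) = (-42471 - 25230)*(-2/69*(-212) + 3) = -67701*(424/69 + 3) = -67701*631/69 = -14239777/23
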